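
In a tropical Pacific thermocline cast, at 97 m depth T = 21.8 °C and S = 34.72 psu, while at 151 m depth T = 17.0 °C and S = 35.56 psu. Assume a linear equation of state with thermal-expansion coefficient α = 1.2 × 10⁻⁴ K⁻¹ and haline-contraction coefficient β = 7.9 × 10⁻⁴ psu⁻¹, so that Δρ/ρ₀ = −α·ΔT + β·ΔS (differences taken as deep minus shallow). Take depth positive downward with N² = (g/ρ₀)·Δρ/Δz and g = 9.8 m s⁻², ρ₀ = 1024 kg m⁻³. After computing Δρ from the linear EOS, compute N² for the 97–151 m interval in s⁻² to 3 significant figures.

ΔT = -4.8 K, ΔS = +0.84 psu (deep − shallow).
Δρ/ρ₀ = −αΔT + βΔS = 5.76 × 10⁻⁴ + 6.636 × 10⁻⁴ = 1.2396 × 10⁻³, so Δρ ≈ 1.269 kg m⁻³.
N² = (g/ρ₀)·Δρ/Δz = g·(Δρ/ρ₀)/Δz = 9.8 × 1.2396 × 10⁻³ / 54 = 2.2496 × 10⁻⁴ s⁻² ≈ 2.25 × 10⁻⁴ s⁻².

2.25 × 10⁻⁴ s⁻²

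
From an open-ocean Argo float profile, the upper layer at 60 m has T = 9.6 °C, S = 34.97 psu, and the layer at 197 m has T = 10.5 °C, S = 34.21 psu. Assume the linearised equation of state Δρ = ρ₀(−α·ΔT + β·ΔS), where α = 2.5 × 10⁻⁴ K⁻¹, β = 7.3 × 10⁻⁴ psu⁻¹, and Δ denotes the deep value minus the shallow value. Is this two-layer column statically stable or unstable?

unstable

ΔT = 10.5 − 9.6 = +0.9 K and ΔS = 34.21 − 34.97 = -0.76 psu (deep − shallow).
−αΔT = -2.25 × 10⁻⁴; βΔS = -5.548 × 10⁻⁴; sum Δρ/ρ₀ = -7.798 × 10⁻⁴.
Δρ/ρ₀ < 0, so Δρ < 0: deeper water is lighter → statically unstable; the column would overturn.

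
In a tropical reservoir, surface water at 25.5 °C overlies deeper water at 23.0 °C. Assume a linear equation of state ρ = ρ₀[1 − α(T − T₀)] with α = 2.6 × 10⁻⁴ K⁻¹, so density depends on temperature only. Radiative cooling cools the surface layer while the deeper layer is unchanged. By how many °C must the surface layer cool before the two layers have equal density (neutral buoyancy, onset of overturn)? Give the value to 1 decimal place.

With temperature the only control, equal density requires T_surf′ = T_deep.
T_surf′ = 23.0 °C.
Cooling required: 25.5 − 23.0 = 2.5 °C.

2.5 °C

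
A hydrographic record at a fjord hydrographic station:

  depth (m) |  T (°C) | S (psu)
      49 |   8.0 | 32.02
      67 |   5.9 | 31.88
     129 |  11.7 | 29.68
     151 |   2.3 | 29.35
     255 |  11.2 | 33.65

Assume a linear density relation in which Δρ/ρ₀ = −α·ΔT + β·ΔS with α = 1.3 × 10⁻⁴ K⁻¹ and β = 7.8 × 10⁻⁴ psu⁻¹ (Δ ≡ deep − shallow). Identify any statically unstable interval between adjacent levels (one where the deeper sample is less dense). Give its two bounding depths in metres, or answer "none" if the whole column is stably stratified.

67–129 m

Evaluate Δρ/ρ₀ = −αΔT + βΔS across each adjacent pair:
  49–67 m: −αΔT+βΔS = −(1.3 × 10⁻⁴)(-2.1)+(7.8 × 10⁻⁴)(-0.14) = 1.6 × 10⁻⁴ → stable
  67–129 m: −αΔT+βΔS = −(1.3 × 10⁻⁴)(+5.8)+(7.8 × 10⁻⁴)(-2.20) = -2.5 × 10⁻³ → UNSTABLE
  129–151 m: −αΔT+βΔS = −(1.3 × 10⁻⁴)(-9.4)+(7.8 × 10⁻⁴)(-0.33) = 9.6 × 10⁻⁴ → stable
  151–255 m: −αΔT+βΔS = −(1.3 × 10⁻⁴)(+8.9)+(7.8 × 10⁻⁴)(+4.30) = 2.2 × 10⁻³ → stable
The 67–129 m interval has Δρ < 0: lighter water underlies denser water.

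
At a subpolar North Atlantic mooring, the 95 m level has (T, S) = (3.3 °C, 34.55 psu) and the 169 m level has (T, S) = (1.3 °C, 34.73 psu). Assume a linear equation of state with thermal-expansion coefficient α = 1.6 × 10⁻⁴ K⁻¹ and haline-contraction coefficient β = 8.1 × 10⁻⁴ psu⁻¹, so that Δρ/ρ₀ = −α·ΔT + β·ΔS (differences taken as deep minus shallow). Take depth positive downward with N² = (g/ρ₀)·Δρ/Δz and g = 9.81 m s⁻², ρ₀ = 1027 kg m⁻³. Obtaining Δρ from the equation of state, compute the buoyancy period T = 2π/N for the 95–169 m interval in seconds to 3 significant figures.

800 s

ΔT = -2.0 K, ΔS = +0.18 psu (deep − shallow).
Δρ/ρ₀ = −αΔT + βΔS = 3.20 × 10⁻⁴ + 1.458 × 10⁻⁴ = 4.658 × 10⁻⁴, so Δρ ≈ 0.4784 kg m⁻³.
N² = (g/ρ₀)·Δρ/Δz = g·(Δρ/ρ₀)/Δz = 9.81 × 4.658 × 10⁻⁴ / 74 = 6.1750 × 10⁻⁵ s⁻².
N = √(6.1750 × 10⁻⁵) = 7.8581 × 10⁻³ rad s⁻¹ → T = 2π/N = 799.58 s ≈ 800 s.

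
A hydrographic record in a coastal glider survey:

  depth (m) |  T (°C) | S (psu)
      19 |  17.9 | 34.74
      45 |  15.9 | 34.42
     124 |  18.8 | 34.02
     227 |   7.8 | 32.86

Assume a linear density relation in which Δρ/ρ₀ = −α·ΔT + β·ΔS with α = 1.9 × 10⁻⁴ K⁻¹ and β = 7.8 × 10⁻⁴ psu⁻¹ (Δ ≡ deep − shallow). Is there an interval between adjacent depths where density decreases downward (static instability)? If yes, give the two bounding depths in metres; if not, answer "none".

Evaluate Δρ/ρ₀ = −αΔT + βΔS across each adjacent pair:
  19–45 m: −αΔT+βΔS = −(1.9 × 10⁻⁴)(-2.0)+(7.8 × 10⁻⁴)(-0.32) = 1.3 × 10⁻⁴ → stable
  45–124 m: −αΔT+βΔS = −(1.9 × 10⁻⁴)(+2.9)+(7.8 × 10⁻⁴)(-0.40) = -8.6 × 10⁻⁴ → UNSTABLE
  124–227 m: −αΔT+βΔS = −(1.9 × 10⁻⁴)(-11.0)+(7.8 × 10⁻⁴)(-1.16) = 1.2 × 10⁻³ → stable
The 45–124 m interval has Δρ < 0: lighter water underlies denser water.

45–124 m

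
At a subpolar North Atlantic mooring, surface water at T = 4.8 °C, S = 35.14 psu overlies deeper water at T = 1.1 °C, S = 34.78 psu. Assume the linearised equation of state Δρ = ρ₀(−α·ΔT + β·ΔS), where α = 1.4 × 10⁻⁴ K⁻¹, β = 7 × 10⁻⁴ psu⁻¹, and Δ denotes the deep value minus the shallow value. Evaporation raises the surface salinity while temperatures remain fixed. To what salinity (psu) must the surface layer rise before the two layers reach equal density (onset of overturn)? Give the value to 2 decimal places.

Neutral buoyancy requires −α(T_deep − T_surf) + β(S_deep − S_surf′) = 0.
S_surf′ = S_deep − (α/β)·ΔT = 34.78 − (1.4 × 10⁻⁴/7 × 10⁻⁴)·(-3.7) = 35.5200 psu.
Increase required: 35.5200 − 35.14 = 0.3800 psu.

35.52 psu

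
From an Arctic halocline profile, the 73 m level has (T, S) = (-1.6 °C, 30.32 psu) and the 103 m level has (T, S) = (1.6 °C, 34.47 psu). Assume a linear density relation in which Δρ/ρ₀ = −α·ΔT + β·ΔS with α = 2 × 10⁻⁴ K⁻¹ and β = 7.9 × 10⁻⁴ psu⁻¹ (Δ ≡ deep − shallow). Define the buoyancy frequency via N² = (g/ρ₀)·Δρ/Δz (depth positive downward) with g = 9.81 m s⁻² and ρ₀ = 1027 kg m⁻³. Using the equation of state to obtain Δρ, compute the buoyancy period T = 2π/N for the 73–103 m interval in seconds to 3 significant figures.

214 s

ΔT = +3.2 K, ΔS = +4.15 psu (deep − shallow).
Δρ/ρ₀ = −αΔT + βΔS = -6.40 × 10⁻⁴ + 3.2785 × 10⁻³ = 2.6385 × 10⁻³, so Δρ ≈ 2.710 kg m⁻³.
N² = (g/ρ₀)·Δρ/Δz = g·(Δρ/ρ₀)/Δz = 9.81 × 2.6385 × 10⁻³ / 30 = 8.6279 × 10⁻⁴ s⁻².
N = √(8.6279 × 10⁻⁴) = 0.029373 rad s⁻¹ → T = 2π/N = 213.91 s ≈ 214 s.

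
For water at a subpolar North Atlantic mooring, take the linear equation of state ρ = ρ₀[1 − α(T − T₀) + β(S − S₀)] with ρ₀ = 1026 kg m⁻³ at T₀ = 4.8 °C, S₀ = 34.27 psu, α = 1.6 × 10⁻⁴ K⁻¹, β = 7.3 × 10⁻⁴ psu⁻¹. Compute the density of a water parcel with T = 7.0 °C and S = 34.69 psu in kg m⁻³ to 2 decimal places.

T − T₀ = +2.2 K, S − S₀ = +0.42 psu.
Bracket = 1 − α·(+2.2) + β·(+0.42) = 1 + (-4.54 × 10⁻⁵) = 0.9999546.
ρ = 1026 × 0.9999546 = 1025.95 kg m⁻³.

1025.95 kg m⁻³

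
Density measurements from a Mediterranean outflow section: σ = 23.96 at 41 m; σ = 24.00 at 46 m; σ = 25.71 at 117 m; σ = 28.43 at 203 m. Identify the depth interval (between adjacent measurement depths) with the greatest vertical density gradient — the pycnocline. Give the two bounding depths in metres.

Compute the density gradient over each adjacent pair:
  41–46 m: Δρ/Δz = 0.04/5 = 8.0 × 10⁻³ kg m⁻⁴
  46–117 m: Δρ/Δz = 1.71/71 = 0.024 kg m⁻⁴
  117–203 m: Δρ/Δz = 2.72/86 = 0.032 kg m⁻⁴
The largest gradient is in the 117–203 m interval — the pycnocline.

117–203 m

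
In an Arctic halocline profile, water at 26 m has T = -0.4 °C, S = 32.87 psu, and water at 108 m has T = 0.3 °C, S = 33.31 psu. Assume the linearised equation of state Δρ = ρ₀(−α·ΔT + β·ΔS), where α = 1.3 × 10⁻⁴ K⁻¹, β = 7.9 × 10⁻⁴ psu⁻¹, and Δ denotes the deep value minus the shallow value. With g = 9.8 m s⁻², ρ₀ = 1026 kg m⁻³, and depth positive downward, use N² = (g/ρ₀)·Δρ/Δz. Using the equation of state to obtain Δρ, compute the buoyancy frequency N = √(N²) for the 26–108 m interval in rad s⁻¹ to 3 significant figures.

ΔT = +0.7 K, ΔS = +0.44 psu (deep − shallow).
Δρ/ρ₀ = −αΔT + βΔS = -9.10 × 10⁻⁵ + 3.476 × 10⁻⁴ = 2.566 × 10⁻⁴, so Δρ ≈ 0.2633 kg m⁻³.
N² = (g/ρ₀)·Δρ/Δz = g·(Δρ/ρ₀)/Δz = 9.8 × 2.566 × 10⁻⁴ / 82 = 3.0667 × 10⁻⁵ s⁻².
N = √(3.0667 × 10⁻⁵) = 5.5378 × 10⁻³ rad s⁻¹ ≈ 5.54 × 10⁻³ rad s⁻¹.

5.54 × 10⁻³ rad s⁻¹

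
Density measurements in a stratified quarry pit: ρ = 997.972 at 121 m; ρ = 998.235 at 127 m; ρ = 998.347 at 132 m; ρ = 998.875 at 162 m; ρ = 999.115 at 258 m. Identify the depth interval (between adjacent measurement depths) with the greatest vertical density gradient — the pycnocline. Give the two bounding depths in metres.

Compute the density gradient over each adjacent pair:
  121–127 m: Δρ/Δz = 0.263/6 = 0.044 kg m⁻⁴
  127–132 m: Δρ/Δz = 0.112/5 = 0.022 kg m⁻⁴
  132–162 m: Δρ/Δz = 0.528/30 = 0.018 kg m⁻⁴
  162–258 m: Δρ/Δz = 0.240/96 = 2.5 × 10⁻³ kg m⁻⁴
The largest gradient is in the 121–127 m interval — the pycnocline.

121–127 m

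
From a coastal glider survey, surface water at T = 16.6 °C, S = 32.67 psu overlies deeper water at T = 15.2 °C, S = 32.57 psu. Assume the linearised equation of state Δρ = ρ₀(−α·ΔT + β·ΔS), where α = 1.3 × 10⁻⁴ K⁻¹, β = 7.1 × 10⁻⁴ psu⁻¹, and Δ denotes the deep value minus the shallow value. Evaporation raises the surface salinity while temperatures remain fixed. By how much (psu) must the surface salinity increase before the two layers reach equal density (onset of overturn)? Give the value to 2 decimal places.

Neutral buoyancy requires −α(T_deep − T_surf) + β(S_deep − S_surf′) = 0.
S_surf′ = S_deep − (α/β)·ΔT = 32.57 − (1.3 × 10⁻⁴/7.1 × 10⁻⁴)·(-1.4) = 32.8263 psu.
Increase required: 32.8263 − 32.67 = 0.1563 psu.

0.16 psu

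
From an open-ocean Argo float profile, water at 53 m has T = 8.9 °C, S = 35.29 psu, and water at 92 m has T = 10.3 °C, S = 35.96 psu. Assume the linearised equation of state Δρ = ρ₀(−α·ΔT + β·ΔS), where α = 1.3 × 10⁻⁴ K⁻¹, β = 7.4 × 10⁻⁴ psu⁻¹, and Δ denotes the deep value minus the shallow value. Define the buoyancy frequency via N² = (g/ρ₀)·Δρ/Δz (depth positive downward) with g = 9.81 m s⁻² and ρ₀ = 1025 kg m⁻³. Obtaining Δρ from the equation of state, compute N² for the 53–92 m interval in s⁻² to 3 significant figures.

ΔT = +1.4 K, ΔS = +0.67 psu (deep − shallow).
Δρ/ρ₀ = −αΔT + βΔS = -1.82 × 10⁻⁴ + 4.958 × 10⁻⁴ = 3.138 × 10⁻⁴, so Δρ ≈ 0.3216 kg m⁻³.
N² = (g/ρ₀)·Δρ/Δz = g·(Δρ/ρ₀)/Δz = 9.81 × 3.138 × 10⁻⁴ / 39 = 7.8933 × 10⁻⁵ s⁻² ≈ 7.89 × 10⁻⁵ s⁻².

7.89 × 10⁻⁵ s⁻²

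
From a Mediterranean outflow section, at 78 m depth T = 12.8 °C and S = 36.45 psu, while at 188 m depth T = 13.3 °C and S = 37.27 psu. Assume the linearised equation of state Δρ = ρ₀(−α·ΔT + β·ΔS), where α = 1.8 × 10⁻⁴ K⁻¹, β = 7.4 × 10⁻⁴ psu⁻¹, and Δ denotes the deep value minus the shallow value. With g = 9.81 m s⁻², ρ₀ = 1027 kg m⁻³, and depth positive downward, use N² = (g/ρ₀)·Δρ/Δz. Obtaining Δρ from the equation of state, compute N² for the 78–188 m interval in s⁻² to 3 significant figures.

4.61 × 10⁻⁵ s⁻²

ΔT = +0.5 K, ΔS = +0.82 psu (deep − shallow).
Δρ/ρ₀ = −αΔT + βΔS = -9.00 × 10⁻⁵ + 6.068 × 10⁻⁴ = 5.168 × 10⁻⁴, so Δρ ≈ 0.5308 kg m⁻³.
N² = (g/ρ₀)·Δρ/Δz = g·(Δρ/ρ₀)/Δz = 9.81 × 5.168 × 10⁻⁴ / 110 = 4.6089 × 10⁻⁵ s⁻² ≈ 4.61 × 10⁻⁵ s⁻².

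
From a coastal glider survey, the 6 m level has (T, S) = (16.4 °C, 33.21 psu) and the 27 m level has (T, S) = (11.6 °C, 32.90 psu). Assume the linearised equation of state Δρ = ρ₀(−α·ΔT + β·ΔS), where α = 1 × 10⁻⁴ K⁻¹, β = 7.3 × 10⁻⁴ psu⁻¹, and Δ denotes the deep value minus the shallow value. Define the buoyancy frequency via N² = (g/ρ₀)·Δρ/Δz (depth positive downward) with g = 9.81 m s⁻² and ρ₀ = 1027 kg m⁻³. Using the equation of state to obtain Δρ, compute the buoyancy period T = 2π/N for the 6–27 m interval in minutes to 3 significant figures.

9.62 min

ΔT = -4.8 K, ΔS = -0.31 psu (deep − shallow).
Δρ/ρ₀ = −αΔT + βΔS = 4.80 × 10⁻⁴ − 2.263 × 10⁻⁴ = 2.537 × 10⁻⁴, so Δρ ≈ 0.2605 kg m⁻³.
N² = (g/ρ₀)·Δρ/Δz = g·(Δρ/ρ₀)/Δz = 9.81 × 2.537 × 10⁻⁴ / 21 = 1.1851 × 10⁻⁴ s⁻².
N = √(1.1851 × 10⁻⁴) = 0.010886 rad s⁻¹ → T = 2π/N = 577.18 s = 9.6197 min ≈ 9.62 min.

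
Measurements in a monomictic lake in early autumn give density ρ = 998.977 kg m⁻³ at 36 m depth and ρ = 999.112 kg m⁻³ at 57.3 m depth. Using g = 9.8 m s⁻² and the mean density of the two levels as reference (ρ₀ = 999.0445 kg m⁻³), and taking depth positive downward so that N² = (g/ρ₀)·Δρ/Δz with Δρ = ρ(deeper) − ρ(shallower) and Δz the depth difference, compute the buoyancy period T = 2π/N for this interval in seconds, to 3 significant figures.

797 s

Δρ = 999.112 − 998.977 = 0.135 kg m⁻³ over Δz = 57.3 − 36 = 21.3 m.
N² = (9.8/999.0445) × (0.135/21.3) = 6.2172 × 10⁻⁵ s⁻².
N = √(6.2172 × 10⁻⁵) = 7.8849 × 10⁻³ rad s⁻¹, so T = 2π/N = 796.86 s ≈ 797 s.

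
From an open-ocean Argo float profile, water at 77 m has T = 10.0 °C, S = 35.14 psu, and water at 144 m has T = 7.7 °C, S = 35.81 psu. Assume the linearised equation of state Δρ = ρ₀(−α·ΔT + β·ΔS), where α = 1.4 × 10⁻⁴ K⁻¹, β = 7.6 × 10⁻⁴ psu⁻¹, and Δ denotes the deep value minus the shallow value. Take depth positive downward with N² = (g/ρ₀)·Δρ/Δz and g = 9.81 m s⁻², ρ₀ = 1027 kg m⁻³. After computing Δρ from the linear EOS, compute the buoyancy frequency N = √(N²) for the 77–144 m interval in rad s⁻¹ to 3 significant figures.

ΔT = -2.3 K, ΔS = +0.67 psu (deep − shallow).
Δρ/ρ₀ = −αΔT + βΔS = 3.22 × 10⁻⁴ + 5.092 × 10⁻⁴ = 8.312 × 10⁻⁴, so Δρ ≈ 0.8536 kg m⁻³.
N² = (g/ρ₀)·Δρ/Δz = g·(Δρ/ρ₀)/Δz = 9.81 × 8.312 × 10⁻⁴ / 67 = 1.2170 × 10⁻⁴ s⁻².
N = √(1.2170 × 10⁻⁴) = 0.011032 rad s⁻¹ ≈ 0.0110 rad s⁻¹.

0.0110 rad s⁻¹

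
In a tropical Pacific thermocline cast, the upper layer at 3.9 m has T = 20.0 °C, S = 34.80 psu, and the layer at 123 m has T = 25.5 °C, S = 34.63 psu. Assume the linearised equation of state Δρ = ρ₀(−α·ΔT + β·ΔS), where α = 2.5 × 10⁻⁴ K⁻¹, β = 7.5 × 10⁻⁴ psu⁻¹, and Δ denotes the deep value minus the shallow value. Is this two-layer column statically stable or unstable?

ΔT = 25.5 − 20.0 = +5.5 K and ΔS = 34.63 − 34.80 = -0.17 psu (deep − shallow).
−αΔT = -1.375 × 10⁻³; βΔS = -1.275 × 10⁻⁴; sum Δρ/ρ₀ = -1.5025 × 10⁻³.
Δρ/ρ₀ < 0, so Δρ < 0: deeper water is lighter → statically unstable; the column would overturn.

unstable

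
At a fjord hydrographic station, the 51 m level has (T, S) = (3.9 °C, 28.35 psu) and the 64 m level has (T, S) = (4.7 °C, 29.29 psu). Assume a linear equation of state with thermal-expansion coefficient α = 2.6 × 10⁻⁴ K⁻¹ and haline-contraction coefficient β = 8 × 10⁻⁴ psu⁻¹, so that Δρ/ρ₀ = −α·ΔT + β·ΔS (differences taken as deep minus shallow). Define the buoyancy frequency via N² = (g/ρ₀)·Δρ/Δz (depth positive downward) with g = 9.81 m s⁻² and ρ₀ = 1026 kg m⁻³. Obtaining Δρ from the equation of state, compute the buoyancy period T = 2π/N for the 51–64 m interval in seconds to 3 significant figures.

ΔT = +0.8 K, ΔS = +0.94 psu (deep − shallow).
Δρ/ρ₀ = −αΔT + βΔS = -2.08 × 10⁻⁴ + 7.52 × 10⁻⁴ = 5.44 × 10⁻⁴, so Δρ ≈ 0.5581 kg m⁻³.
N² = (g/ρ₀)·Δρ/Δz = g·(Δρ/ρ₀)/Δz = 9.81 × 5.44 × 10⁻⁴ / 13 = 4.1051 × 10⁻⁴ s⁻².
N = √(4.1051 × 10⁻⁴) = 0.020261 rad s⁻¹ → T = 2π/N = 310.11 s ≈ 310 s.

310 s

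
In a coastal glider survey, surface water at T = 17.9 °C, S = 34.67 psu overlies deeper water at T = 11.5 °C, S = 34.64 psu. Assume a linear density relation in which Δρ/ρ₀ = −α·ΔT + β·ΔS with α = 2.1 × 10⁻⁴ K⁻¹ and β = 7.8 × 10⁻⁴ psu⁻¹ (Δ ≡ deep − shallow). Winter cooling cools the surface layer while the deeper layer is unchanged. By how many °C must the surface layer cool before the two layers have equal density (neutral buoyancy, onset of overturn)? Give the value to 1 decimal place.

6.3 °C

Neutral buoyancy requires Δρ = 0, i.e. −α(T_deep − T_surf′) + β(S_deep − S_surf) = 0.
T_surf′ = T_deep − (β/α)·ΔS = 11.5 − (7.8 × 10⁻⁴/2.1 × 10⁻⁴)·(-0.03) = 11.611 °C.
Cooling required: 17.9 − (11.611) = 6.289 °C.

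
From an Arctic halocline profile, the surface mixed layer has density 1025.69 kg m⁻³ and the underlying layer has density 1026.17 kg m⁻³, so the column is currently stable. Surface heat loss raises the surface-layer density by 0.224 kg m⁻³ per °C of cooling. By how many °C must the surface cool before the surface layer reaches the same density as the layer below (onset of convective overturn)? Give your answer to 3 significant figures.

Density deficit of the surface layer: 1026.17 − 1025.69 = 0.48 kg m⁻³.
Required change = 0.48 / 0.224 = 2.14 °C.

2.14 °C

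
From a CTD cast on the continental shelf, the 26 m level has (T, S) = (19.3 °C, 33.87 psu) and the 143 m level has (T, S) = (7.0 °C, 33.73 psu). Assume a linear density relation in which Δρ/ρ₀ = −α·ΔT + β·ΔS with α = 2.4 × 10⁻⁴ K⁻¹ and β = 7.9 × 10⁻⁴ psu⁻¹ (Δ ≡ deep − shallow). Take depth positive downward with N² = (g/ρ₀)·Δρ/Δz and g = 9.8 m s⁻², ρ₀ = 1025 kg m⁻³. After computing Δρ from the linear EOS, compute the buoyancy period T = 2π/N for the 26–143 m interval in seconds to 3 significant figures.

407 s

ΔT = -12.3 K, ΔS = -0.14 psu (deep − shallow).
Δρ/ρ₀ = −αΔT + βΔS = 2.952 × 10⁻³ − 1.106 × 10⁻⁴ = 2.8414 × 10⁻³, so Δρ ≈ 2.912 kg m⁻³.
N² = (g/ρ₀)·Δρ/Δz = g·(Δρ/ρ₀)/Δz = 9.8 × 2.8414 × 10⁻³ / 117 = 2.3800 × 10⁻⁴ s⁻².
N = √(2.3800 × 10⁻⁴) = 0.015427 rad s⁻¹ → T = 2π/N = 407.28 s ≈ 407 s.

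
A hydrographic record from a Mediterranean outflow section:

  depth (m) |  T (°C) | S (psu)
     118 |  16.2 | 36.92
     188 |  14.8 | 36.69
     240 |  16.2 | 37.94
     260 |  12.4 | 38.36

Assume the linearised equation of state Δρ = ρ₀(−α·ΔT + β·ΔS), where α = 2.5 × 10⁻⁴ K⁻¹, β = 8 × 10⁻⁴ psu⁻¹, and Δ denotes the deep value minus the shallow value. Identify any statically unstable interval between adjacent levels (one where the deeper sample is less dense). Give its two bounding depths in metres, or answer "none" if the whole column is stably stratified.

Evaluate Δρ/ρ₀ = −αΔT + βΔS across each adjacent pair:
  118–188 m: −αΔT+βΔS = −(2.5 × 10⁻⁴)(-1.4)+(8 × 10⁻⁴)(-0.23) = 1.7 × 10⁻⁴ → stable
  188–240 m: −αΔT+βΔS = −(2.5 × 10⁻⁴)(+1.4)+(8 × 10⁻⁴)(+1.25) = 6.5 × 10⁻⁴ → stable
  240–260 m: −αΔT+βΔS = −(2.5 × 10⁻⁴)(-3.8)+(8 × 10⁻⁴)(+0.42) = 1.3 × 10⁻³ → stable
Every interval has Δρ > 0: the column is stably stratified throughout.

none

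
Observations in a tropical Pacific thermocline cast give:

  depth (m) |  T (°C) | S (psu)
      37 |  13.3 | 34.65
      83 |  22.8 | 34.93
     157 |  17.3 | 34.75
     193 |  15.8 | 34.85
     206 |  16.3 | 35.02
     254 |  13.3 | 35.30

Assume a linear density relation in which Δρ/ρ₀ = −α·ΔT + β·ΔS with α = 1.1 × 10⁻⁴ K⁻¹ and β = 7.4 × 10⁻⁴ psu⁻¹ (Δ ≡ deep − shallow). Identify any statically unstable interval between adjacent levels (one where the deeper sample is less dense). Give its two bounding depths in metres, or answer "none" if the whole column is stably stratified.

37–83 m

Evaluate Δρ/ρ₀ = −αΔT + βΔS across each adjacent pair:
  37–83 m: −αΔT+βΔS = −(1.1 × 10⁻⁴)(+9.5)+(7.4 × 10⁻⁴)(+0.28) = -8.4 × 10⁻⁴ → UNSTABLE
  83–157 m: −αΔT+βΔS = −(1.1 × 10⁻⁴)(-5.5)+(7.4 × 10⁻⁴)(-0.18) = 4.7 × 10⁻⁴ → stable
  157–193 m: −αΔT+βΔS = −(1.1 × 10⁻⁴)(-1.5)+(7.4 × 10⁻⁴)(+0.10) = 2.4 × 10⁻⁴ → stable
  193–206 m: −αΔT+βΔS = −(1.1 × 10⁻⁴)(+0.5)+(7.4 × 10⁻⁴)(+0.17) = 7.1 × 10⁻⁵ → stable
  206–254 m: −αΔT+βΔS = −(1.1 × 10⁻⁴)(-3.0)+(7.4 × 10⁻⁴)(+0.28) = 5.4 × 10⁻⁴ → stable
The 37–83 m interval has Δρ < 0: lighter water underlies denser water.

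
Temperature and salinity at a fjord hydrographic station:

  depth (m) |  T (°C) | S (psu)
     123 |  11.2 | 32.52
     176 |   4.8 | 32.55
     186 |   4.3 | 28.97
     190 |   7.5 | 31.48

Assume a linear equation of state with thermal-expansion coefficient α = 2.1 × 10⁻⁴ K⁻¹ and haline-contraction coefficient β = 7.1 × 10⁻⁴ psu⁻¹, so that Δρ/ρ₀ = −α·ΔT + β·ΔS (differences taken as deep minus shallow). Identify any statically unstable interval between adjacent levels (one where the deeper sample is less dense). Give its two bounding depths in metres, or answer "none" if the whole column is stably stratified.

176–186 m

Evaluate Δρ/ρ₀ = −αΔT + βΔS across each adjacent pair:
  123–176 m: −αΔT+βΔS = −(2.1 × 10⁻⁴)(-6.4)+(7.1 × 10⁻⁴)(+0.03) = 1.4 × 10⁻³ → stable
  176–186 m: −αΔT+βΔS = −(2.1 × 10⁻⁴)(-0.5)+(7.1 × 10⁻⁴)(-3.58) = -2.4 × 10⁻³ → UNSTABLE
  186–190 m: −αΔT+βΔS = −(2.1 × 10⁻⁴)(+3.2)+(7.1 × 10⁻⁴)(+2.51) = 1.1 × 10⁻³ → stable
The 176–186 m interval has Δρ < 0: lighter water underlies denser water.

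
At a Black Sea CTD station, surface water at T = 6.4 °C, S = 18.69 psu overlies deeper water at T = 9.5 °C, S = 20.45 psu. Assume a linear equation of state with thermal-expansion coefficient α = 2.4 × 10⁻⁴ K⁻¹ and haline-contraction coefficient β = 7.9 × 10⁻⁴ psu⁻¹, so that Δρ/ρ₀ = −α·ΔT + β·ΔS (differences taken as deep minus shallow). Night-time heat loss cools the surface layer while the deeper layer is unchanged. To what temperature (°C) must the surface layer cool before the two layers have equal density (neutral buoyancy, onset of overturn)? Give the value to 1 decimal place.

Neutral buoyancy requires Δρ = 0, i.e. −α(T_deep − T_surf′) + β(S_deep − S_surf) = 0.
T_surf′ = T_deep − (β/α)·ΔS = 9.5 − (7.9 × 10⁻⁴/2.4 × 10⁻⁴)·(+1.76) = 3.707 °C.
Cooling required: 6.4 − (3.707) = 2.693 °C.

3.7 °C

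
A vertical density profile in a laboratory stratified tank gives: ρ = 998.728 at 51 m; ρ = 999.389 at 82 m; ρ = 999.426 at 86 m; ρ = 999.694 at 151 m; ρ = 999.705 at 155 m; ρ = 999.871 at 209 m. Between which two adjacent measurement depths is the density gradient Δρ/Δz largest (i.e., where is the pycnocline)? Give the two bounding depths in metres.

51–82 m

Compute the density gradient over each adjacent pair:
  51–82 m: Δρ/Δz = 0.661/31 = 0.021 kg m⁻⁴
  82–86 m: Δρ/Δz = 0.037/4 = 9.2 × 10⁻³ kg m⁻⁴
  86–151 m: Δρ/Δz = 0.268/65 = 4.1 × 10⁻³ kg m⁻⁴
  151–155 m: Δρ/Δz = 0.011/4 = 2.7 × 10⁻³ kg m⁻⁴
  155–209 m: Δρ/Δz = 0.166/54 = 3.1 × 10⁻³ kg m⁻⁴
The largest gradient is in the 51–82 m interval — the pycnocline.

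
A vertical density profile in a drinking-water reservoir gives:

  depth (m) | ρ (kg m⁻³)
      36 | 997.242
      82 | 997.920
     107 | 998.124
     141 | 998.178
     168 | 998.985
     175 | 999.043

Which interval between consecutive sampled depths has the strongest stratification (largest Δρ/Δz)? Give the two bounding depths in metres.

Compute the density gradient over each adjacent pair:
  36–82 m: Δρ/Δz = 0.678/46 = 0.015 kg m⁻⁴
  82–107 m: Δρ/Δz = 0.204/25 = 8.2 × 10⁻³ kg m⁻⁴
  107–141 m: Δρ/Δz = 0.054/34 = 1.6 × 10⁻³ kg m⁻⁴
  141–168 m: Δρ/Δz = 0.807/27 = 0.030 kg m⁻⁴
  168–175 m: Δρ/Δz = 0.058/7 = 8.3 × 10⁻³ kg m⁻⁴
The largest gradient is in the 141–168 m interval — the pycnocline.

141–168 m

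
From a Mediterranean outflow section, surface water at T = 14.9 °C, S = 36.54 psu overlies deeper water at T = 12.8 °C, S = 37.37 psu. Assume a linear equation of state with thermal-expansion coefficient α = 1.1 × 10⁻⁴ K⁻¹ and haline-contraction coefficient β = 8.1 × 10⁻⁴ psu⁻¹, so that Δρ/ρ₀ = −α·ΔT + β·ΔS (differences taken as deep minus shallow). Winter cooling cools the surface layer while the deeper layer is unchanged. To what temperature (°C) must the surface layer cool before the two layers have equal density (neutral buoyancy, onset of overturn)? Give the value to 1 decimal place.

Neutral buoyancy requires Δρ = 0, i.e. −α(T_deep − T_surf′) + β(S_deep − S_surf) = 0.
T_surf′ = T_deep − (β/α)·ΔS = 12.8 − (8.1 × 10⁻⁴/1.1 × 10⁻⁴)·(+0.83) = 6.688 °C.
Cooling required: 14.9 − (6.688) = 8.212 °C.

6.7 °C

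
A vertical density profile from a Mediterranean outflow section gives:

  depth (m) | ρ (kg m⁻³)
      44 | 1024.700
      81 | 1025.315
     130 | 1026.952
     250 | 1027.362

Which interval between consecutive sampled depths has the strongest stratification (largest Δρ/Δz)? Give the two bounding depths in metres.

Compute the density gradient over each adjacent pair:
  44–81 m: Δρ/Δz = 0.615/37 = 0.017 kg m⁻⁴
  81–130 m: Δρ/Δz = 1.637/49 = 0.033 kg m⁻⁴
  130–250 m: Δρ/Δz = 0.410/120 = 3.4 × 10⁻³ kg m⁻⁴
The largest gradient is in the 81–130 m interval — the pycnocline.

81–130 m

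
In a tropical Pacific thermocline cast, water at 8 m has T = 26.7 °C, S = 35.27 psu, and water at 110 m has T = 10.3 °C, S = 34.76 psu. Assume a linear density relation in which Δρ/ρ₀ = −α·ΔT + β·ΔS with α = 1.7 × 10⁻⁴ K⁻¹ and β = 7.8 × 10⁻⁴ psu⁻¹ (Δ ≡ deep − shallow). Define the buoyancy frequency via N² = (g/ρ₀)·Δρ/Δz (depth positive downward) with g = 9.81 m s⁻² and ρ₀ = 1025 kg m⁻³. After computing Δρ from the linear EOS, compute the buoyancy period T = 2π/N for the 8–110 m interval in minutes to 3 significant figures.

6.91 min

ΔT = -16.4 K, ΔS = -0.51 psu (deep − shallow).
Δρ/ρ₀ = −αΔT + βΔS = 2.788 × 10⁻³ − 3.978 × 10⁻⁴ = 2.3902 × 10⁻³, so Δρ ≈ 2.450 kg m⁻³.
N² = (g/ρ₀)·Δρ/Δz = g·(Δρ/ρ₀)/Δz = 9.81 × 2.3902 × 10⁻³ / 102 = 2.2988 × 10⁻⁴ s⁻².
N = √(2.2988 × 10⁻⁴) = 0.015162 rad s⁻¹ → T = 2π/N = 414.40 s = 6.9067 min ≈ 6.91 min.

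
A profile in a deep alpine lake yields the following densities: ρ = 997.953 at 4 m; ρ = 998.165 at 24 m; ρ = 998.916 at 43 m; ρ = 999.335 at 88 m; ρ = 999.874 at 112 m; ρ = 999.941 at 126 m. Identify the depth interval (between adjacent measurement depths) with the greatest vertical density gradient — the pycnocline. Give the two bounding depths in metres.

24–43 m

Compute the density gradient over each adjacent pair:
  4–24 m: Δρ/Δz = 0.212/20 = 0.011 kg m⁻⁴
  24–43 m: Δρ/Δz = 0.751/19 = 0.040 kg m⁻⁴
  43–88 m: Δρ/Δz = 0.419/45 = 9.3 × 10⁻³ kg m⁻⁴
  88–112 m: Δρ/Δz = 0.539/24 = 0.022 kg m⁻⁴
  112–126 m: Δρ/Δz = 0.067/14 = 4.8 × 10⁻³ kg m⁻⁴
The largest gradient is in the 24–43 m interval — the pycnocline.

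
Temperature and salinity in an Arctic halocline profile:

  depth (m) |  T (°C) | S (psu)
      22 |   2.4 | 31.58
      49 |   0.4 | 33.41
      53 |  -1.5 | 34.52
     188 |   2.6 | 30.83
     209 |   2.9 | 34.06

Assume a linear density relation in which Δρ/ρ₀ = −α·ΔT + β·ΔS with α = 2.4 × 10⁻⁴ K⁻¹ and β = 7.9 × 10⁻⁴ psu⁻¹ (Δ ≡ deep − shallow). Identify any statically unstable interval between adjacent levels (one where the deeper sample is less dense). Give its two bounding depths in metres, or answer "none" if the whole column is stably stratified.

Evaluate Δρ/ρ₀ = −αΔT + βΔS across each adjacent pair:
  22–49 m: −αΔT+βΔS = −(2.4 × 10⁻⁴)(-2.0)+(7.9 × 10⁻⁴)(+1.83) = 1.9 × 10⁻³ → stable
  49–53 m: −αΔT+βΔS = −(2.4 × 10⁻⁴)(-1.9)+(7.9 × 10⁻⁴)(+1.11) = 1.3 × 10⁻³ → stable
  53–188 m: −αΔT+βΔS = −(2.4 × 10⁻⁴)(+4.1)+(7.9 × 10⁻⁴)(-3.69) = -3.9 × 10⁻³ → UNSTABLE
  188–209 m: −αΔT+βΔS = −(2.4 × 10⁻⁴)(+0.3)+(7.9 × 10⁻⁴)(+3.23) = 2.5 × 10⁻³ → stable
The 53–188 m interval has Δρ < 0: lighter water underlies denser water.

53–188 m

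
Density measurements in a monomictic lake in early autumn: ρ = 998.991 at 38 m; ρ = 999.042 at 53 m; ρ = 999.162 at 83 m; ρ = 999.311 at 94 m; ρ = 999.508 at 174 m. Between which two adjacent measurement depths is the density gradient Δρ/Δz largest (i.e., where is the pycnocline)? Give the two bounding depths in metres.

83–94 m

Compute the density gradient over each adjacent pair:
  38–53 m: Δρ/Δz = 0.051/15 = 3.4 × 10⁻³ kg m⁻⁴
  53–83 m: Δρ/Δz = 0.120/30 = 4.0 × 10⁻³ kg m⁻⁴
  83–94 m: Δρ/Δz = 0.149/11 = 0.014 kg m⁻⁴
  94–174 m: Δρ/Δz = 0.197/80 = 2.5 × 10⁻³ kg m⁻⁴
The largest gradient is in the 83–94 m interval — the pycnocline.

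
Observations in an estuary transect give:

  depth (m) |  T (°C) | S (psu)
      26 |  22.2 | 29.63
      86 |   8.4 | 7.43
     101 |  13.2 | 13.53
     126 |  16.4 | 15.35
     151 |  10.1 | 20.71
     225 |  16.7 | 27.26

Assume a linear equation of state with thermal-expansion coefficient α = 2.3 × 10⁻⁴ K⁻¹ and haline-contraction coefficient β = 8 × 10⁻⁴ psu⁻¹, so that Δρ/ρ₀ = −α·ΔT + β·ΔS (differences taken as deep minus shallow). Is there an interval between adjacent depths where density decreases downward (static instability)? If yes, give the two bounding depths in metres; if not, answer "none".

Evaluate Δρ/ρ₀ = −αΔT + βΔS across each adjacent pair:
  26–86 m: −αΔT+βΔS = −(2.3 × 10⁻⁴)(-13.8)+(8 × 10⁻⁴)(-22.20) = -0.015 → UNSTABLE
  86–101 m: −αΔT+βΔS = −(2.3 × 10⁻⁴)(+4.8)+(8 × 10⁻⁴)(+6.10) = 3.8 × 10⁻³ → stable
  101–126 m: −αΔT+βΔS = −(2.3 × 10⁻⁴)(+3.2)+(8 × 10⁻⁴)(+1.82) = 7.2 × 10⁻⁴ → stable
  126–151 m: −αΔT+βΔS = −(2.3 × 10⁻⁴)(-6.3)+(8 × 10⁻⁴)(+5.36) = 5.7 × 10⁻³ → stable
  151–225 m: −αΔT+βΔS = −(2.3 × 10⁻⁴)(+6.6)+(8 × 10⁻⁴)(+6.55) = 3.7 × 10⁻³ → stable
The 26–86 m interval has Δρ < 0: lighter water underlies denser water.

26–86 m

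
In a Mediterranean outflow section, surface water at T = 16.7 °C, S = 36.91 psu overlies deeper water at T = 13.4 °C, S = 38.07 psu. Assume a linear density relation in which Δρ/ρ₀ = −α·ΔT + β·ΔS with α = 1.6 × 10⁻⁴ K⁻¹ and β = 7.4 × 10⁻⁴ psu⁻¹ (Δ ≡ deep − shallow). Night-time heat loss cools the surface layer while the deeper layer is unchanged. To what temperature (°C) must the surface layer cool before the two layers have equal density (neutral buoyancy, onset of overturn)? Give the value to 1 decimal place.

8.0 °C

Neutral buoyancy requires Δρ = 0, i.e. −α(T_deep − T_surf′) + β(S_deep − S_surf) = 0.
T_surf′ = T_deep − (β/α)·ΔS = 13.4 − (7.4 × 10⁻⁴/1.6 × 10⁻⁴)·(+1.16) = 8.035 °C.
Cooling required: 16.7 − (8.035) = 8.665 °C.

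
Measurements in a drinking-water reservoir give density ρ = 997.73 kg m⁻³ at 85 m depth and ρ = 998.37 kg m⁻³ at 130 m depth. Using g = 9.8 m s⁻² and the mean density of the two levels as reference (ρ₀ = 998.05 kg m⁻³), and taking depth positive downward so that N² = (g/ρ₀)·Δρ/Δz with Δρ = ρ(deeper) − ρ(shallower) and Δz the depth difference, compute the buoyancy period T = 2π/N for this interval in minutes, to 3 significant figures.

8.86 min

Δρ = 998.37 − 997.73 = 0.64 kg m⁻³ over Δz = 130 − 85 = 45 m.
N² = (9.8/998.05) × (0.64/45) = 1.3965 × 10⁻⁴ s⁻².
N = √(1.3965 × 10⁻⁴) = 0.011817 rad s⁻¹, so T = 2π/N = 531.71 s = 8.8618 min ≈ 8.86 min.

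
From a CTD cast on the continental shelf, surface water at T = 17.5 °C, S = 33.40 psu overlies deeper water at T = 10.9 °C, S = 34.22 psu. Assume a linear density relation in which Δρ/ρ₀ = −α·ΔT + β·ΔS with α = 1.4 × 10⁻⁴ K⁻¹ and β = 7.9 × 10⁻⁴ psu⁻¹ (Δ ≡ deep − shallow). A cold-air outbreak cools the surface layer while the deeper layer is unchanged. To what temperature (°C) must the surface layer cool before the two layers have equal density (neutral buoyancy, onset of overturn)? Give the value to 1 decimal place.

Neutral buoyancy requires Δρ = 0, i.e. −α(T_deep − T_surf′) + β(S_deep − S_surf) = 0.
T_surf′ = T_deep − (β/α)·ΔS = 10.9 − (7.9 × 10⁻⁴/1.4 × 10⁻⁴)·(+0.82) = 6.273 °C.
Cooling required: 17.5 − (6.273) = 11.227 °C.

6.3 °C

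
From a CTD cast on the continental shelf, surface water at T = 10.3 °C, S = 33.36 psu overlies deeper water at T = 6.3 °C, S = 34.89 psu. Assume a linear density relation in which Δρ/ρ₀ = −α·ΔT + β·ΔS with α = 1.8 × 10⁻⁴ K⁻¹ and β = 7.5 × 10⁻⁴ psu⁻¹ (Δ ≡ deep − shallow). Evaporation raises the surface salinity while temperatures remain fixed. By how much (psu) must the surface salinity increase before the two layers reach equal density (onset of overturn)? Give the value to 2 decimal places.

2.49 psu

Neutral buoyancy requires −α(T_deep − T_surf) + β(S_deep − S_surf′) = 0.
S_surf′ = S_deep − (α/β)·ΔT = 34.89 − (1.8 × 10⁻⁴/7.5 × 10⁻⁴)·(-4.0) = 35.8500 psu.
Increase required: 35.8500 − 33.36 = 2.4900 psu.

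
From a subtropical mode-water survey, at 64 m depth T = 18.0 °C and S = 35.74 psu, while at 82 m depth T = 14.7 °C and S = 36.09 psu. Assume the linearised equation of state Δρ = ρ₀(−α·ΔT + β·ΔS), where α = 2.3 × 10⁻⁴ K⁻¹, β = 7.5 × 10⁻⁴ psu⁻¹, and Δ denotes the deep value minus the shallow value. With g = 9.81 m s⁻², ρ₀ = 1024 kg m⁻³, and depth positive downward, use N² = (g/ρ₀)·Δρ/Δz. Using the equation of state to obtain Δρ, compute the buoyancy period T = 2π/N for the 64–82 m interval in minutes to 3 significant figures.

ΔT = -3.3 K, ΔS = +0.35 psu (deep − shallow).
Δρ/ρ₀ = −αΔT + βΔS = 7.59 × 10⁻⁴ + 2.625 × 10⁻⁴ = 1.0215 × 10⁻³, so Δρ ≈ 1.046 kg m⁻³.
N² = (g/ρ₀)·Δρ/Δz = g·(Δρ/ρ₀)/Δz = 9.81 × 1.0215 × 10⁻³ / 18 = 5.5672 × 10⁻⁴ s⁻².
N = √(5.5672 × 10⁻⁴) = 0.023595 rad s⁻¹ → T = 2π/N = 266.29 s = 4.4382 min ≈ 4.44 min.

4.44 min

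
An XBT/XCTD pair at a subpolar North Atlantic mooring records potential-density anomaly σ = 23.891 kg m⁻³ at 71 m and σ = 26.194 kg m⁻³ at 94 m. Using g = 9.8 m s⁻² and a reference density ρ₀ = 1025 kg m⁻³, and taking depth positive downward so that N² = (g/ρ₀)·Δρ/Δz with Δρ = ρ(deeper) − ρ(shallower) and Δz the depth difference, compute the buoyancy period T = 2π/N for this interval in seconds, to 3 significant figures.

203 s

Δρ = 1026.194 − 1023.891 = 2.303 kg m⁻³ over Δz = 94 − 71 = 23 m.
N² = (9.8/1025) × (2.303/23) = 9.5734 × 10⁻⁴ s⁻².
N = √(9.5734 × 10⁻⁴) = 0.030941 rad s⁻¹, so T = 2π/N = 203.07 s ≈ 203 s.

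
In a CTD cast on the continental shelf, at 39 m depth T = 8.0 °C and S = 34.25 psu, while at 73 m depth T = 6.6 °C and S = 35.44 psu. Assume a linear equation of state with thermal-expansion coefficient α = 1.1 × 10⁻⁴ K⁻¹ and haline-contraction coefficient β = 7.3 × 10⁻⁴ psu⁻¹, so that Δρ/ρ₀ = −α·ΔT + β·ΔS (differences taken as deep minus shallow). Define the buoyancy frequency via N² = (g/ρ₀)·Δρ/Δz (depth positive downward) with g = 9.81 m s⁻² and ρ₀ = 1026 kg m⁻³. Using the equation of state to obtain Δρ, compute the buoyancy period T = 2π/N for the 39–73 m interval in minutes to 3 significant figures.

6.10 min

ΔT = -1.4 K, ΔS = +1.19 psu (deep − shallow).
Δρ/ρ₀ = −αΔT + βΔS = 1.54 × 10⁻⁴ + 8.687 × 10⁻⁴ = 1.0227 × 10⁻³, so Δρ ≈ 1.049 kg m⁻³.
N² = (g/ρ₀)·Δρ/Δz = g·(Δρ/ρ₀)/Δz = 9.81 × 1.0227 × 10⁻³ / 34 = 2.9508 × 10⁻⁴ s⁻².
N = √(2.9508 × 10⁻⁴) = 0.017178 rad s⁻¹ → T = 2π/N = 365.77 s = 6.0962 min ≈ 6.10 min.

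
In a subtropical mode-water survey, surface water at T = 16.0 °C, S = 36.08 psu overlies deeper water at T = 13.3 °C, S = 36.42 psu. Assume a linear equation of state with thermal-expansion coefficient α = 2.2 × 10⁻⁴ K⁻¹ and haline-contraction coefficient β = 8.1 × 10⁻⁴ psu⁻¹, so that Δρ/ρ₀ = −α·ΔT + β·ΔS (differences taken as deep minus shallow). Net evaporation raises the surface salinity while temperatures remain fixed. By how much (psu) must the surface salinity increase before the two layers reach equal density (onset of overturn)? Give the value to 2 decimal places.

1.07 psu

Neutral buoyancy requires −α(T_deep − T_surf) + β(S_deep − S_surf′) = 0.
S_surf′ = S_deep − (α/β)·ΔT = 36.42 − (2.2 × 10⁻⁴/8.1 × 10⁻⁴)·(-2.7) = 37.1533 psu.
Increase required: 37.1533 − 36.08 = 1.0733 psu.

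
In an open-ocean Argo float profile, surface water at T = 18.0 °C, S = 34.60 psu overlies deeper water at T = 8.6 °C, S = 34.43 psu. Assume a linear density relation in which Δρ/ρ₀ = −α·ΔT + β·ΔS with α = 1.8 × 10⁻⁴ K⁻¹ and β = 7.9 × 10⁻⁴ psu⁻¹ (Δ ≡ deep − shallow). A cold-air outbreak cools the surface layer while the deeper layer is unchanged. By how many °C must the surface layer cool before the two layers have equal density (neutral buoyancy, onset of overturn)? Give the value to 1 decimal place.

8.7 °C

Neutral buoyancy requires Δρ = 0, i.e. −α(T_deep − T_surf′) + β(S_deep − S_surf) = 0.
T_surf′ = T_deep − (β/α)·ΔS = 8.6 − (7.9 × 10⁻⁴/1.8 × 10⁻⁴)·(-0.17) = 9.346 °C.
Cooling required: 18.0 − (9.346) = 8.654 °C.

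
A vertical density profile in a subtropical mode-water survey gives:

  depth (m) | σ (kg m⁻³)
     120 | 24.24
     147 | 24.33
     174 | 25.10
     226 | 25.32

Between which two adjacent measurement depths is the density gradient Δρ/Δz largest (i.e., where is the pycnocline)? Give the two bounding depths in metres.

Compute the density gradient over each adjacent pair:
  120–147 m: Δρ/Δz = 0.09/27 = 3.3 × 10⁻³ kg m⁻⁴
  147–174 m: Δρ/Δz = 0.77/27 = 0.029 kg m⁻⁴
  174–226 m: Δρ/Δz = 0.22/52 = 4.2 × 10⁻³ kg m⁻⁴
The largest gradient is in the 147–174 m interval — the pycnocline.

147–174 m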